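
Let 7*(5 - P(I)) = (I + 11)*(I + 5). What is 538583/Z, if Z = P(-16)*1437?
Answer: -3770081/28740 ≈ -131.18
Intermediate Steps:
P(I) = 5 - (5 + I)*(11 + I)/7 (P(I) = 5 - (I + 11)*(I + 5)/7 = 5 - (11 + I)*(5 + I)/7 = 5 - (5 + I)*(11 + I)/7)
Z = -28740/7 (Z = (-20/7 - 16/7*(-16) - ⅐*(-16)²)*1437 = (-20/7 + 256/7 - ⅐*256)*1437 = (-20/7 + 256/7 - 256/7)*1437 = -20/7*1437 = -28740/7 ≈ -4105.7)
538583/Z = 538583/(-28740/7) = 538583*(-7/28740) = -3770081/28740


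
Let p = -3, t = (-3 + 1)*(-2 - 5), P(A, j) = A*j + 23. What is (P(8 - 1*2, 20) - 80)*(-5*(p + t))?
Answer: -3465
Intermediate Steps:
P(A, j) = 23 + A*j
t = 14 (t = -2*(-7) = 14)
(P(8 - 1*2, 20) - 80)*(-5*(p + t)) = ((23 + (8 - 1*2)*20) - 80)*(-5*(-3 + 14)) = ((23 + (8 - 2)*20) - 80)*(-5*11) = ((23 + 6*20) - 80)*(-55) = ((23 + 120) - 80)*(-55) = (143 - 80)*(-55) = 63*(-55) = -3465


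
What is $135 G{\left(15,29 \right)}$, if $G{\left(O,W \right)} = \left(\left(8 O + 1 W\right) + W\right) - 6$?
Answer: $23220$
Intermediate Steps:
$G{\left(O,W \right)} = -6 + 2 W + 8 O$ ($G{\left(O,W \right)} = \left(\left(8 O + W\right) + W\right) - 6 = \left(\left(W + 8 O\right) + W\right) - 6 = \left(2 W + 8 O\right) - 6 = -6 + 2 W + 8 O$)
$135 G{\left(15,29 \right)} = 135 \left(-6 + 2 \cdot 29 + 8 \cdot 15\right) = 135 \left(-6 + 58 + 120\right) = 135 \cdot 172 = 23220$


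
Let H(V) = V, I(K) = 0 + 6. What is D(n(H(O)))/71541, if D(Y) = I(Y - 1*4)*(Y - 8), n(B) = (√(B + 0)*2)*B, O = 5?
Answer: -16/23847 + 20*√5/23847 ≈ 0.0012044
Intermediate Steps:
I(K) = 6
n(B) = 2*B^(3/2) (n(B) = (√B*2)*B = (2*√B)*B = 2*B^(3/2))
D(Y) = -48 + 6*Y (D(Y) = 6*(Y - 8) = 6*(-8 + Y) = -48 + 6*Y)
D(n(H(O)))/71541 = (-48 + 6*(2*5^(3/2)))/71541 = (-48 + 6*(2*(5*√5)))*(1/71541) = (-48 + 6*(10*√5))*(1/71541) = (-48 + 60*√5)*(1/71541) = -16/23847 + 20*√5/23847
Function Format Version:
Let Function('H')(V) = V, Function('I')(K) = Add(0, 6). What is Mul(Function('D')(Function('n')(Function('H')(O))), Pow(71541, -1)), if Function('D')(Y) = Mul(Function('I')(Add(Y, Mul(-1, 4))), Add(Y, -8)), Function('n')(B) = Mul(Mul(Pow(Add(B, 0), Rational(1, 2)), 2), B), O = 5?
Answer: Add(Rational(-16, 23847), Mul(Rational(20, 23847), Pow(5, Rational(1, 2)))) ≈ 0.0012044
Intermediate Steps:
Function('I')(K) = 6
Function('n')(B) = Mul(2, Pow(B, Rational(3, 2))) (Function('n')(B) = Mul(Mul(Pow(B, Rational(1, 2)), 2), B) = Mul(Mul(2, Pow(B, Rational(1, 2))), B) = Mul(2, Pow(B, Rational(3, 2))))
Function('D')(Y) = Add(-48, Mul(6, Y)) (Function('D')(Y) = Mul(6, Add(Y, -8)) = Mul(6, Add(-8, Y)) = Add(-48, Mul(6, Y)))
Mul(Function('D')(Function('n')(Function('H')(O))), Pow(71541, -1)) = Mul(Add(-48, Mul(6, Mul(2, Pow(5, Rational(3, 2))))), Pow(71541, -1)) = Mul(Add(-48, Mul(6, Mul(2, Mul(5, Pow(5, Rational(1, 2)))))), Rational(1, 71541)) = Mul(Add(-48, Mul(6, Mul(10, Pow(5, Rational(1, 2))))), Rational(1, 71541)) = Mul(Add(-48, Mul(60, Pow(5, Rational(1, 2)))), Rational(1, 71541)) = Add(Rational(-16, 23847), Mul(Rational(20, 23847), Pow(5, Rational(1, 2))))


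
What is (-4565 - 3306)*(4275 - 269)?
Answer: -31531226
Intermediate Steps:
(-4565 - 3306)*(4275 - 269) = -7871*4006 = -31531226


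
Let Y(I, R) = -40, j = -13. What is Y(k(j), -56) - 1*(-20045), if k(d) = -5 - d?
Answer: 20005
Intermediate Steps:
Y(k(j), -56) - 1*(-20045) = -40 - 1*(-20045) = -40 + 20045 = 20005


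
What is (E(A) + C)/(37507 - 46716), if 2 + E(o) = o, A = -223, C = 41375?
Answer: -41150/9209 ≈ -4.4685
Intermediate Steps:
E(o) = -2 + o
(E(A) + C)/(37507 - 46716) = ((-2 - 223) + 41375)/(37507 - 46716) = (-225 + 41375)/(-9209) = 41150*(-1/9209) = -41150/9209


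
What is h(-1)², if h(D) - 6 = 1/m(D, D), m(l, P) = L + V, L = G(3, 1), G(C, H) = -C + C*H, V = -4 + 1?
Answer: 289/9 ≈ 32.111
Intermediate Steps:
V = -3
L = 0 (L = 3*(-1 + 1) = 3*0 = 0)
m(l, P) = -3 (m(l, P) = 0 - 3 = -3)
h(D) = 17/3 (h(D) = 6 + 1/(-3) = 6 - ⅓ = 17/3)
h(-1)² = (17/3)² = 289/9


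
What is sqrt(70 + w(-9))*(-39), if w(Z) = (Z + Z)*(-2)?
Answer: -39*sqrt(106) ≈ -401.53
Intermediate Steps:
w(Z) = -4*Z (w(Z) = (2*Z)*(-2) = -4*Z)
sqrt(70 + w(-9))*(-39) = sqrt(70 - 4*(-9))*(-39) = sqrt(70 + 36)*(-39) = sqrt(106)*(-39) = -39*sqrt(106)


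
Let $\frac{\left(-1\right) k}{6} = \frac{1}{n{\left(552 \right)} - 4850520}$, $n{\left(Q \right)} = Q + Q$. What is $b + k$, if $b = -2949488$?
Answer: $- \frac{2383882383167}{808236} \approx -2.9495 \cdot 10^{6}$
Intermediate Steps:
$n{\left(Q \right)} = 2 Q$
$k = \frac{1}{808236}$ ($k = - \frac{6}{2 \cdot 552 - 4850520} = - \frac{6}{1104 - 4850520} = - \frac{6}{-4849416} = \left(-6\right) \left(- \frac{1}{4849416}\right) = \frac{1}{808236} \approx 1.2373 \cdot 10^{-6}$)
$b + k = -2949488 + \frac{1}{808236} = - \frac{2383882383167}{808236}$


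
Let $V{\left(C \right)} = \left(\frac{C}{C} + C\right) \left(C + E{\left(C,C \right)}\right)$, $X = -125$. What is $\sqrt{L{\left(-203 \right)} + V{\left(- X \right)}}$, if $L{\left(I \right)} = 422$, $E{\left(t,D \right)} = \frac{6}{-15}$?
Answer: $\frac{4 \sqrt{25190}}{5} \approx 126.97$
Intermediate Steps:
$E{\left(t,D \right)} = - \frac{2}{5}$ ($E{\left(t,D \right)} = 6 \left(- \frac{1}{15}\right) = - \frac{2}{5}$)
$V{\left(C \right)} = \left(1 + C\right) \left(- \frac{2}{5} + C\right)$ ($V{\left(C \right)} = \left(\frac{C}{C} + C\right) \left(C - \frac{2}{5}\right) = \left(1 + C\right) \left(- \frac{2}{5} + C\right)$)
$\sqrt{L{\left(-203 \right)} + V{\left(- X \right)}} = \sqrt{422 + \left(- \frac{2}{5} + \left(\left(-1\right) \left(-125\right)\right)^{2} + \frac{3 \left(\left(-1\right) \left(-125\right)\right)}{5}\right)} = \sqrt{422 + \left(- \frac{2}{5} + 125^{2} + \frac{3}{5} \cdot 125\right)} = \sqrt{422 + \left(- \frac{2}{5} + 15625 + 75\right)} = \sqrt{422 + \frac{78498}{5}} = \sqrt{\frac{80608}{5}} = \frac{4 \sqrt{25190}}{5}$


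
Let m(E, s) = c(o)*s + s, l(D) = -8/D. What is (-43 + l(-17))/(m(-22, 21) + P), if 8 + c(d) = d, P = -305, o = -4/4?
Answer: 723/8041 ≈ 0.089914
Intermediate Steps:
o = -1 (o = -4*¼ = -1)
c(d) = -8 + d
m(E, s) = -8*s (m(E, s) = (-8 - 1)*s + s = -9*s + s = -8*s)
(-43 + l(-17))/(m(-22, 21) + P) = (-43 - 8/(-17))/(-8*21 - 305) = (-43 - 8*(-1/17))/(-168 - 305) = (-43 + 8/17)/(-473) = -723/17*(-1/473) = 723/8041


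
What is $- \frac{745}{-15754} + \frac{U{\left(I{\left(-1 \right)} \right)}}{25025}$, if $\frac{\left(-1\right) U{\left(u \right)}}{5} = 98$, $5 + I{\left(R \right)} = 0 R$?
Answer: $\frac{312119}{11264110} \approx 0.027709$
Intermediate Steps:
$I{\left(R \right)} = -5$ ($I{\left(R \right)} = -5 + 0 R = -5 + 0 = -5$)
$U{\left(u \right)} = -490$ ($U{\left(u \right)} = \left(-5\right) 98 = -490$)
$- \frac{745}{-15754} + \frac{U{\left(I{\left(-1 \right)} \right)}}{25025} = - \frac{745}{-15754} - \frac{490}{25025} = \left(-745\right) \left(- \frac{1}{15754}\right) - \frac{14}{715} = \frac{745}{15754} - \frac{14}{715} = \frac{312119}{11264110}$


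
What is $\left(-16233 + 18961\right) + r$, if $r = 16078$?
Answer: $18806$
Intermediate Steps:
$\left(-16233 + 18961\right) + r = \left(-16233 + 18961\right) + 16078 = 2728 + 16078 = 18806$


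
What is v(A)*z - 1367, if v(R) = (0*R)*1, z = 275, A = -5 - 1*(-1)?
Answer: -1367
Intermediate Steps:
A = -4 (A = -5 + 1 = -4)
v(R) = 0 (v(R) = 0*1 = 0)
v(A)*z - 1367 = 0*275 - 1367 = 0 - 1367 = -1367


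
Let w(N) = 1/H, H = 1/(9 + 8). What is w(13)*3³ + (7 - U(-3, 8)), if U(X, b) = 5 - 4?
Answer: 465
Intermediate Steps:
U(X, b) = 1
H = 1/17 ≈ 0.058824
w(N) = 17 (w(N) = 1/(1/17) = 17)
w(13)*3³ + (7 - U(-3, 8)) = 17*3³ + (7 - 1*1) = 17*27 + (7 - 1) = 459 + 6 = 465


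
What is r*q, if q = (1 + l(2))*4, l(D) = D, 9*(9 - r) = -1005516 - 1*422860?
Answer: 5713828/3 ≈ 1.9046e+6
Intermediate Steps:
r = 1428457/9 (r = 9 - (-1005516 - 1*422860)/9 = 9 - (-1005516 - 422860)/9 = 9 - ⅑*(-1428376) = 9 + 1428376/9 = 1428457/9 ≈ 1.5872e+5)
q = 12 (q = (1 + 2)*4 = 3*4 = 12)
r*q = (1428457/9)*12 = 5713828/3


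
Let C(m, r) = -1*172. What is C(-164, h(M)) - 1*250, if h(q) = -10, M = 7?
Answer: -422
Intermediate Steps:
C(m, r) = -172
C(-164, h(M)) - 1*250 = -172 - 1*250 = -172 - 250 = -422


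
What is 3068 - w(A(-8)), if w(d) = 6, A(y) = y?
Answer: 3062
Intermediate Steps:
3068 - w(A(-8)) = 3068 - 1*6 = 3068 - 6 = 3062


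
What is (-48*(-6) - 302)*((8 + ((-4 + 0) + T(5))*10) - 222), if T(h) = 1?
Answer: 3416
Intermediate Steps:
(-48*(-6) - 302)*((8 + ((-4 + 0) + T(5))*10) - 222) = (-48*(-6) - 302)*((8 + ((-4 + 0) + 1)*10) - 222) = (288 - 302)*((8 + (-4 + 1)*10) - 222) = -14*((8 - 3*10) - 222) = -14*((8 - 30) - 222) = -14*(-22 - 222) = -14*(-244) = 3416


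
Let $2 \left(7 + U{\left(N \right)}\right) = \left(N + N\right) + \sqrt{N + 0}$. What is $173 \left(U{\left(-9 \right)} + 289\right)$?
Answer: $47229 + \frac{519 i}{2} \approx 47229.0 + 259.5 i$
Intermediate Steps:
$U{\left(N \right)} = -7 + N + \frac{\sqrt{N}}{2}$ ($U{\left(N \right)} = -7 + \frac{\left(N + N\right) + \sqrt{N + 0}}{2} = -7 + \frac{2 N + \sqrt{N}}{2} = -7 + \frac{\sqrt{N} + 2 N}{2} = -7 + \left(N + \frac{\sqrt{N}}{2}\right) = -7 + N + \frac{\sqrt{N}}{2}$)
$173 \left(U{\left(-9 \right)} + 289\right) = 173 \left(\left(-7 - 9 + \frac{\sqrt{-9}}{2}\right) + 289\right) = 173 \left(\left(-7 - 9 + \frac{3 i}{2}\right) + 289\right) = 173 \left(\left(-16 + \frac{3 i}{2}\right) + 289\right) = 173 \left(273 + \frac{3 i}{2}\right) = 47229 + \frac{519 i}{2}$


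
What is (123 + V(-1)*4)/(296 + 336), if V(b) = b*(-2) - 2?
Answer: 123/632 ≈ 0.19462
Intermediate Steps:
V(b) = -2 - 2*b (V(b) = -2*b - 2 = -2 - 2*b)
(123 + V(-1)*4)/(296 + 336) = (123 + (-2 - 2*(-1))*4)/(296 + 336) = (123 + (-2 + 2)*4)/632 = (123 + 0*4)*(1/632) = (123 + 0)*(1/632) = 123*(1/632) = 123/632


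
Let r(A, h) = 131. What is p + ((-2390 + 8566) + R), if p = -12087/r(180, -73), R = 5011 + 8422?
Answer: 2556692/131 ≈ 19517.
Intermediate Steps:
R = 13433
p = -12087/131 ≈ -92.267
p + ((-2390 + 8566) + R) = -12087/131 + ((-2390 + 8566) + 13433) = -12087/131 + (6176 + 13433) = -12087/131 + 19609 = 2556692/131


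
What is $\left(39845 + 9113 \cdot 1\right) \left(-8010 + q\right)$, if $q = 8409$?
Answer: $19534242$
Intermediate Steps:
$\left(39845 + 9113 \cdot 1\right) \left(-8010 + q\right) = \left(39845 + 9113 \cdot 1\right) \left(-8010 + 8409\right) = \left(39845 + 9113\right) 399 = 48958 \cdot 399 = 19534242$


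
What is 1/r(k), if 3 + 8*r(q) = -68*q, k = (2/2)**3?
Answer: -8/71 ≈ -0.11268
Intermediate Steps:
k = 1 (k = (2*(1/2))**3 = 1**3 = 1)
r(q) = -3/8 - 17*q/2 (r(q) = -3/8 + (-68*q)/8 = -3/8 - 17*q/2)
1/r(k) = 1/(-3/8 - 17/2*1) = 1/(-3/8 - 17/2) = 1/(-71/8) = -8/71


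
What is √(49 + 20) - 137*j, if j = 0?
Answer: √69 ≈ 8.3066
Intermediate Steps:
√(49 + 20) - 137*j = √(49 + 20) - 137*0 = √69 + 0 = √69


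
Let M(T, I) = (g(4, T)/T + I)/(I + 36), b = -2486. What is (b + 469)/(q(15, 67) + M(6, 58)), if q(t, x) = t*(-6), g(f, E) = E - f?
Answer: 568794/25205 ≈ 22.567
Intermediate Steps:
q(t, x) = -6*t
M(T, I) = (I + (-4 + T)/T)/(36 + I) (M(T, I) = ((T - 1*4)/T + I)/(I + 36) = ((T - 4)/T + I)/(36 + I) = ((-4 + T)/T + I)/(36 + I) = (I + (-4 + T)/T)/(36 + I))
(b + 469)/(q(15, 67) + M(6, 58)) = (-2486 + 469)/(-6*15 + (-4 + 6 + 58*6)/(6*(36 + 58))) = -2017/(-90 + (⅙)*(-4 + 6 + 348)/94) = -2017/(-90 + (⅙)*(1/94)*350) = -2017/(-90 + 175/282) = -2017/(-25205/282) = -2017*(-282/25205) = 568794/25205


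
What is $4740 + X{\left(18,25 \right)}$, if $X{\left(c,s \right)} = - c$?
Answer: $4722$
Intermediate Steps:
$4740 + X{\left(18,25 \right)} = 4740 - 18 = 4722$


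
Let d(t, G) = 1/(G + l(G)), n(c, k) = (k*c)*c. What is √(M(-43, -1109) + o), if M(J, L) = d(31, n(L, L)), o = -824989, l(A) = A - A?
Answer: I*√1247884362502810338/1229881 ≈ 908.29*I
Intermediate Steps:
l(A) = 0
n(c, k) = k*c² (n(c, k) = (c*k)*c = k*c²)
d(t, G) = 1/G (d(t, G) = 1/(G + 0) = 1/G)
M(J, L) = L⁻³ (M(J, L) = 1/(L*L²) = 1/(L³) = L⁻³)
√(M(-43, -1109) + o) = √((-1109)⁻³ - 824989) = √(-1/1363938029 - 824989) = √(-1125233870606682/1363938029) = I*√1247884362502810338/1229881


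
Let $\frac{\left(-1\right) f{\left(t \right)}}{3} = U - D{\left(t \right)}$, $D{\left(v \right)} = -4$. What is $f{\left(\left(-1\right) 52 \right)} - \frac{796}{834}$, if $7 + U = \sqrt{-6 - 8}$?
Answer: $\frac{3355}{417} - 3 i \sqrt{14} \approx 8.0456 - 11.225 i$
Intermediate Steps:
$U = -7 + i \sqrt{14}$ ($U = -7 + \sqrt{-6 - 8} = -7 + \sqrt{-14} = -7 + i \sqrt{14} \approx -7.0 + 3.7417 i$)
$f{\left(t \right)} = 9 - 3 i \sqrt{14}$ ($f{\left(t \right)} = - 3 \left(\left(-7 + i \sqrt{14}\right) - -4\right) = - 3 \left(\left(-7 + i \sqrt{14}\right) + 4\right) = - 3 \left(-3 + i \sqrt{14}\right) = 9 - 3 i \sqrt{14}$)
$f{\left(\left(-1\right) 52 \right)} - \frac{796}{834} = \left(9 - 3 i \sqrt{14}\right) - \frac{796}{834} = \left(9 - 3 i \sqrt{14}\right) - 796 \cdot \frac{1}{834} = \left(9 - 3 i \sqrt{14}\right) - \frac{398}{417} = \frac{3355}{417} - 3 i \sqrt{14}$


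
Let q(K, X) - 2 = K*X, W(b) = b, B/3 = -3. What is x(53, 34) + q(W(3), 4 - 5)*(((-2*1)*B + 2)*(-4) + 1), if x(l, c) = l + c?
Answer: 166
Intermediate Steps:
B = -9 (B = 3*(-3) = -9)
x(l, c) = c + l
q(K, X) = 2 + K*X
x(53, 34) + q(W(3), 4 - 5)*(((-2*1)*B + 2)*(-4) + 1) = (34 + 53) + (2 + 3*(4 - 5))*((-2*1*(-9) + 2)*(-4) + 1) = 87 + (2 + 3*(-1))*((-2*(-9) + 2)*(-4) + 1) = 87 + (2 - 3)*((18 + 2)*(-4) + 1) = 87 - (20*(-4) + 1) = 87 - (-80 + 1) = 87 - 1*(-79) = 87 + 79 = 166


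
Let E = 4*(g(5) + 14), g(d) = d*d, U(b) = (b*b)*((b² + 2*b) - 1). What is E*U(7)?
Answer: 473928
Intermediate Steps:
U(b) = b²*(-1 + b² + 2*b)
g(d) = d²
E = 156 (E = 4*(5² + 14) = 4*(25 + 14) = 4*39 = 156)
E*U(7) = 156*(7²*(-1 + 7² + 2*7)) = 156*(49*(-1 + 49 + 14)) = 156*(49*62) = 156*3038 = 473928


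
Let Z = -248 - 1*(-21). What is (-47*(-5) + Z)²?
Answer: 64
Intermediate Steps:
Z = -227 (Z = -248 + 21 = -227)
(-47*(-5) + Z)² = (-47*(-5) - 227)² = (235 - 227)² = 8² = 64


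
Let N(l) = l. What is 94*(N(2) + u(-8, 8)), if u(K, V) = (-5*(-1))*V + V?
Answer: 4700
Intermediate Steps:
u(K, V) = 6*V (u(K, V) = 5*V + V = 6*V)
94*(N(2) + u(-8, 8)) = 94*(2 + 6*8) = 94*(2 + 48) = 94*50 = 4700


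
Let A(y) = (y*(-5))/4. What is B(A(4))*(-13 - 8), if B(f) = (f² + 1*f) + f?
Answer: -315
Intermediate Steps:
A(y) = -5*y/4 (A(y) = -5*y*(¼) = -5*y/4)
B(f) = f² + 2*f (B(f) = (f² + f) + f = (f + f²) + f = f² + 2*f)
B(A(4))*(-13 - 8) = ((-5/4*4)*(2 - 5/4*4))*(-13 - 8) = -5*(2 - 5)*(-21) = -5*(-3)*(-21) = 15*(-21) = -315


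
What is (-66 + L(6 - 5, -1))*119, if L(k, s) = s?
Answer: -7973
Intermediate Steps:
(-66 + L(6 - 5, -1))*119 = (-66 - 1)*119 = -67*119 = -7973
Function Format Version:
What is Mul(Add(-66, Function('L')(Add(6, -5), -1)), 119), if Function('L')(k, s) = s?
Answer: -7973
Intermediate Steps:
Mul(Add(-66, Function('L')(Add(6, -5), -1)), 119) = Mul(Add(-66, -1), 119) = Mul(-67, 119) = -7973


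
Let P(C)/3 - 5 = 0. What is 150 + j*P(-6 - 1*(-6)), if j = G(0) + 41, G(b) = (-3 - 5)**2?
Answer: 1725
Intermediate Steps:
G(b) = 64 (G(b) = (-8)**2 = 64)
j = 105 (j = 64 + 41 = 105)
P(C) = 15 (P(C) = 15 + 3*0 = 15 + 0 = 15)
150 + j*P(-6 - 1*(-6)) = 150 + 105*15 = 150 + 1575 = 1725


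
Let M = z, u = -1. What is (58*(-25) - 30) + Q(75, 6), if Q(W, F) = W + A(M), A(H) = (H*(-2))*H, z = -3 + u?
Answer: -1437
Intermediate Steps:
z = -4 (z = -3 - 1 = -4)
M = -4
A(H) = -2*H**2 (A(H) = (-2*H)*H = -2*H**2)
Q(W, F) = -32 + W (Q(W, F) = W - 2*(-4)**2 = W - 2*16 = W - 32 = -32 + W)
(58*(-25) - 30) + Q(75, 6) = (58*(-25) - 30) + (-32 + 75) = (-1450 - 30) + 43 = -1480 + 43 = -1437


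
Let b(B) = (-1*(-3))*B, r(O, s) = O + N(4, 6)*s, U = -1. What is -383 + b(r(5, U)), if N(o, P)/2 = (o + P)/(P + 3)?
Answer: -1124/3 ≈ -374.67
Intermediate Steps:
N(o, P) = 2*(P + o)/(3 + P) (N(o, P) = 2*((o + P)/(P + 3)) = 2*((P + o)/(3 + P)) = 2*(P + o)/(3 + P))
r(O, s) = O + 20*s/9 (r(O, s) = O + (2*(6 + 4)/(3 + 6))*s = O + (2*10/9)*s = O + (2*(1/9)*10)*s = O + 20*s/9)
b(B) = 3*B
-383 + b(r(5, U)) = -383 + 3*(5 + (20/9)*(-1)) = -383 + 3*(5 - 20/9) = -383 + 3*(25/9) = -383 + 25/3 = -1124/3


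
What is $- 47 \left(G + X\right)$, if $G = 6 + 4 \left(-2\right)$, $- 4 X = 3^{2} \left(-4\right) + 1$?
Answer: $- \frac{1269}{4} \approx -317.25$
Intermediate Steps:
$X = \frac{35}{4}$ ($X = - \frac{3^{2} \left(-4\right) + 1}{4} = - \frac{9 \left(-4\right) + 1}{4} = - \frac{-36 + 1}{4} = \left(- \frac{1}{4}\right) \left(-35\right) = \frac{35}{4} \approx 8.75$)
$G = -2$ ($G = 6 - 8 = -2$)
$- 47 \left(G + X\right) = - 47 \left(-2 + \frac{35}{4}\right) = \left(-47\right) \frac{27}{4} = - \frac{1269}{4}$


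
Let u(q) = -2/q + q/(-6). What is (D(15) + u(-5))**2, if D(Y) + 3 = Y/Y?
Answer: 529/900 ≈ 0.58778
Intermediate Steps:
D(Y) = -2 (D(Y) = -3 + Y/Y = -3 + 1 = -2)
u(q) = -2/q - q/6 (u(q) = -2/q + q*(-1/6) = -2/q - q/6)
(D(15) + u(-5))**2 = (-2 + (-2/(-5) - 1/6*(-5)))**2 = (-2 + (-2*(-1/5) + 5/6))**2 = (-2 + (2/5 + 5/6))**2 = (-2 + 37/30)**2 = (-23/30)**2 = 529/900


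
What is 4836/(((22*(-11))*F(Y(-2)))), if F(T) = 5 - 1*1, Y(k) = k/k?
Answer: -1209/242 ≈ -4.9959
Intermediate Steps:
Y(k) = 1
F(T) = 4 (F(T) = 5 - 1 = 4)
4836/(((22*(-11))*F(Y(-2)))) = 4836/(((22*(-11))*4)) = 4836/((-242*4)) = 4836/(-968) = 4836*(-1/968) = -1209/242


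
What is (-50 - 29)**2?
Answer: 6241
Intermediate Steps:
(-50 - 29)**2 = (-79)**2 = 6241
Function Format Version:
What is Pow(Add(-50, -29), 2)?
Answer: 6241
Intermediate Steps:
Pow(Add(-50, -29), 2) = Pow(-79, 2) = 6241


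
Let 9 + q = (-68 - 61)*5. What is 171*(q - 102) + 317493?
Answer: 188217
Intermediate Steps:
q = -654 (q = -9 + (-68 - 61)*5 = -9 - 129*5 = -9 - 645 = -654)
171*(q - 102) + 317493 = 171*(-654 - 102) + 317493 = 171*(-756) + 317493 = -129276 + 317493 = 188217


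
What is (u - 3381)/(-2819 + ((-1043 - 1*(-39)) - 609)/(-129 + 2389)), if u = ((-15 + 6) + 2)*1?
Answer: 696080/579323 ≈ 1.2015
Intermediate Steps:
u = -7 (u = (-9 + 2)*1 = -7*1 = -7)
(u - 3381)/(-2819 + ((-1043 - 1*(-39)) - 609)/(-129 + 2389)) = (-7 - 3381)/(-2819 + ((-1043 - 1*(-39)) - 609)/(-129 + 2389)) = -3388/(-2819 + ((-1043 + 39) - 609)/2260) = -3388/(-2819 + (-1004 - 609)*(1/2260)) = -3388/(-2819 - 1613*1/2260) = -3388/(-2819 - 1613/2260) = -3388/(-6372553/2260) = -3388*(-2260/6372553) = 696080/579323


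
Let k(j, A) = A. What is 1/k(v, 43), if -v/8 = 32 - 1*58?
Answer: 1/43 ≈ 0.023256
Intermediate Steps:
v = 208 (v = -8*(32 - 1*58) = -8*(32 - 58) = -8*(-26) = 208)
1/k(v, 43) = 1/43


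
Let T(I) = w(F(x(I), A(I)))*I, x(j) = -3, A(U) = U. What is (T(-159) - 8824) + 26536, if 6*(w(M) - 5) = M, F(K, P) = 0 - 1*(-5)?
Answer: 33569/2 ≈ 16785.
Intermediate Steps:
F(K, P) = 5 (F(K, P) = 0 + 5 = 5)
w(M) = 5 + M/6
T(I) = 35*I/6 (T(I) = (5 + (⅙)*5)*I = (5 + ⅚)*I = 35*I/6)
(T(-159) - 8824) + 26536 = ((35/6)*(-159) - 8824) + 26536 = (-1855/2 - 8824) + 26536 = -19503/2 + 26536 = 33569/2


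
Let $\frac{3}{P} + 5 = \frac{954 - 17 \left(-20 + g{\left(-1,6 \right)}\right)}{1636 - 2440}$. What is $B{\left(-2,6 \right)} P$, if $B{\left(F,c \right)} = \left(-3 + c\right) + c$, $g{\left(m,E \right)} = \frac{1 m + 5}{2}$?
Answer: $- \frac{1809}{440} \approx -4.1114$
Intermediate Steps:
$g{\left(m,E \right)} = \frac{5}{2} + \frac{m}{2}$ ($g{\left(m,E \right)} = \left(m + 5\right) \frac{1}{2} = \left(5 + m\right) \frac{1}{2} = \frac{5}{2} + \frac{m}{2}$)
$B{\left(F,c \right)} = -3 + 2 c$
$P = - \frac{201}{440}$ ($P = \frac{3}{-5 + \frac{954 - 17 \left(-20 + \left(\frac{5}{2} + \frac{1}{2} \left(-1\right)\right)\right)}{1636 - 2440}} = \frac{3}{-5 + \frac{954 - 17 \left(-20 + \left(\frac{5}{2} - \frac{1}{2}\right)\right)}{-804}} = \frac{3}{-5 + \left(954 - 17 \left(-20 + 2\right)\right) \left(- \frac{1}{804}\right)} = \frac{3}{-5 + \left(954 - -306\right) \left(- \frac{1}{804}\right)} = \frac{3}{-5 + \left(954 + 306\right) \left(- \frac{1}{804}\right)} = \frac{3}{-5 + 1260 \left(- \frac{1}{804}\right)} = \frac{3}{-5 - \frac{105}{67}} = \frac{3}{- \frac{440}{67}} = 3 \left(- \frac{67}{440}\right) = - \frac{201}{440} \approx -0.45682$)
$B{\left(-2,6 \right)} P = \left(-3 + 2 \cdot 6\right) \left(- \frac{201}{440}\right) = \left(-3 + 12\right) \left(- \frac{201}{440}\right) = 9 \left(- \frac{201}{440}\right) = - \frac{1809}{440}$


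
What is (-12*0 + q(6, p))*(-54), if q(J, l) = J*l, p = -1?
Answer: 324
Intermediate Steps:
(-12*0 + q(6, p))*(-54) = (-12*0 + 6*(-1))*(-54) = (0 - 6)*(-54) = -6*(-54) = 324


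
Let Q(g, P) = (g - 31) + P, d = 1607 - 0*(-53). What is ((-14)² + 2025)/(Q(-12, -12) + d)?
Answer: 2221/1552 ≈ 1.4311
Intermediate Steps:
d = 1607 (d = 1607 - 1*0 = 1607 + 0 = 1607)
Q(g, P) = -31 + P + g (Q(g, P) = (-31 + g) + P = -31 + P + g)
((-14)² + 2025)/(Q(-12, -12) + d) = ((-14)² + 2025)/((-31 - 12 - 12) + 1607) = (196 + 2025)/(-55 + 1607) = 2221/1552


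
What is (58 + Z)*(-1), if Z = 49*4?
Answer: -254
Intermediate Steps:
Z = 196
(58 + Z)*(-1) = (58 + 196)*(-1) = 254*(-1) = -254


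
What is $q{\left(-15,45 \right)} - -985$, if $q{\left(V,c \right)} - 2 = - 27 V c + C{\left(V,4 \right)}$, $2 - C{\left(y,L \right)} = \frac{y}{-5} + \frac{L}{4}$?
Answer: $19210$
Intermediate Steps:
$C{\left(y,L \right)} = 2 - \frac{L}{4} + \frac{y}{5}$ ($C{\left(y,L \right)} = 2 - \left(\frac{y}{-5} + \frac{L}{4}\right) = 2 - \left(y \left(- \frac{1}{5}\right) + L \frac{1}{4}\right) = 2 - \left(- \frac{y}{5} + \frac{L}{4}\right) = 2 - \frac{L}{4} + \frac{y}{5}$)
$q{\left(V,c \right)} = 3 + \frac{V}{5} - 27 V c$ ($q{\left(V,c \right)} = 2 + \left(- 27 V c + \left(2 - 1 + \frac{V}{5}\right)\right) = 2 - \left(-1 - \frac{V}{5} + 27 V c\right) = 2 + \left(1 + \frac{V}{5} - 27 V c\right) = 3 + \frac{V}{5} - 27 V c$)
$q{\left(-15,45 \right)} - -985 = \left(3 + \frac{1}{5} \left(-15\right) - \left(-405\right) 45\right) - -985 = \left(3 - 3 + 18225\right) + 985 = 18225 + 985 = 19210$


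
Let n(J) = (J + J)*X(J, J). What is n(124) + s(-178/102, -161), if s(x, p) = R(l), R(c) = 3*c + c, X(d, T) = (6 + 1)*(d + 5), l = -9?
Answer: 223908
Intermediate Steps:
X(d, T) = 35 + 7*d (X(d, T) = 7*(5 + d) = 35 + 7*d)
R(c) = 4*c
s(x, p) = -36 (s(x, p) = 4*(-9) = -36)
n(J) = 2*J*(35 + 7*J) (n(J) = (J + J)*(35 + 7*J) = (2*J)*(35 + 7*J) = 2*J*(35 + 7*J))
n(124) + s(-178/102, -161) = 14*124*(5 + 124) - 36 = 14*124*129 - 36 = 223944 - 36 = 223908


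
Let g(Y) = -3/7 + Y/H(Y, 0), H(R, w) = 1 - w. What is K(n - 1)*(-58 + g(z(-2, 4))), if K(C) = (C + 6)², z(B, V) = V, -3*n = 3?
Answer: -6096/7 ≈ -870.86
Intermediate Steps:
n = -1 (n = -⅓*3 = -1)
K(C) = (6 + C)²
g(Y) = -3/7 + Y (g(Y) = -3/7 + Y/(1 - 1*0) = -3*⅐ + Y/(1 + 0) = -3/7 + Y/1 = -3/7 + Y*1 = -3/7 + Y)
K(n - 1)*(-58 + g(z(-2, 4))) = (6 + (-1 - 1))²*(-58 + (-3/7 + 4)) = (6 - 2)²*(-58 + 25/7) = 4²*(-381/7) = 16*(-381/7) = -6096/7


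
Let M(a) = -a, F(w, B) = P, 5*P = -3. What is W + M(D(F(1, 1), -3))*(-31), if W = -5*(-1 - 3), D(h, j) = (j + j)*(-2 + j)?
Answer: 950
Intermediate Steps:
P = -3/5 (P = (1/5)*(-3) = -3/5 ≈ -0.60000)
F(w, B) = -3/5
D(h, j) = 2*j*(-2 + j) (D(h, j) = (2*j)*(-2 + j) = 2*j*(-2 + j))
W = 20 (W = -5*(-4) = 20)
W + M(D(F(1, 1), -3))*(-31) = 20 - 2*(-3)*(-2 - 3)*(-31) = 20 - 2*(-3)*(-5)*(-31) = 20 - 1*30*(-31) = 20 - 30*(-31) = 20 + 930 = 950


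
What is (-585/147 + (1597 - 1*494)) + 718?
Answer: 89034/49 ≈ 1817.0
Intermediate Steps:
(-585/147 + (1597 - 1*494)) + 718 = (-585*1/147 + (1597 - 494)) + 718 = (-195/49 + 1103) + 718 = 53852/49 + 718 = 89034/49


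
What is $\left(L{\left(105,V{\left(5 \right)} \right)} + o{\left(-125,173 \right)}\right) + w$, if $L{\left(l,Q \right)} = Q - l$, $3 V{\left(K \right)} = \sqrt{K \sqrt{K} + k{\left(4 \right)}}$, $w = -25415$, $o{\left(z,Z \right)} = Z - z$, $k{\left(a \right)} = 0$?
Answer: $-25222 + \frac{5^{\frac{3}{4}}}{3} \approx -25221.0$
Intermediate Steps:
$V{\left(K \right)} = \frac{\sqrt{K^{\frac{3}{2}}}}{3}$ ($V{\left(K \right)} = \frac{\sqrt{K \sqrt{K} + 0}}{3} = \frac{\sqrt{K^{\frac{3}{2}} + 0}}{3} = \frac{\sqrt{K^{\frac{3}{2}}}}{3}$)
$\left(L{\left(105,V{\left(5 \right)} \right)} + o{\left(-125,173 \right)}\right) + w = \left(\left(\frac{\sqrt{5^{\frac{3}{2}}}}{3} - 105\right) + \left(173 - -125\right)\right) - 25415 = \left(\left(\frac{\sqrt{5 \sqrt{5}}}{3} - 105\right) + \left(173 + 125\right)\right) - 25415 = \left(\left(\frac{5^{\frac{3}{4}}}{3} - 105\right) + 298\right) - 25415 = \left(\left(-105 + \frac{5^{\frac{3}{4}}}{3}\right) + 298\right) - 25415 = \left(193 + \frac{5^{\frac{3}{4}}}{3}\right) - 25415 = -25222 + \frac{5^{\frac{3}{4}}}{3}$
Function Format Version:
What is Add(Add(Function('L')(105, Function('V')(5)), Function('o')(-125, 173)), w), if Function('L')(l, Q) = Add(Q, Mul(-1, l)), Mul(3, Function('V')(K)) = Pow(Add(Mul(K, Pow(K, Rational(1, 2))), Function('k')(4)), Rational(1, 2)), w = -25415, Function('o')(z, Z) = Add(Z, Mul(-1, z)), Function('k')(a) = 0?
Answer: Add(-25222, Mul(Rational(1, 3), Pow(5, Rational(3, 4)))) ≈ -25221.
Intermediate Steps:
Function('V')(K) = Mul(Rational(1, 3), Pow(Pow(K, Rational(3, 2)), Rational(1, 2))) (Function('V')(K) = Mul(Rational(1, 3), Pow(Add(Mul(K, Pow(K, Rational(1, 2))), 0), Rational(1, 2))) = Mul(Rational(1, 3), Pow(Add(Pow(K, Rational(3, 2)), 0), Rational(1, 2))) = Mul(Rational(1, 3), Pow(Pow(K, Rational(3, 2)), Rational(1, 2))))
Add(Add(Function('L')(105, Function('V')(5)), Function('o')(-125, 173)), w) = Add(Add(Add(Mul(Rational(1, 3), Pow(Pow(5, Rational(3, 2)), Rational(1, 2))), Mul(-1, 105)), Add(173, Mul(-1, -125))), -25415) = Add(Add(Add(Mul(Rational(1, 3), Pow(Mul(5, Pow(5, Rational(1, 2))), Rational(1, 2))), -105), Add(173, 125)), -25415) = Add(Add(Add(Mul(Rational(1, 3), Pow(5, Rational(3, 4))), -105), 298), -25415) = Add(Add(Add(-105, Mul(Rational(1, 3), Pow(5, Rational(3, 4)))), 298), -25415) = Add(Add(193, Mul(Rational(1, 3), Pow(5, Rational(3, 4)))), -25415) = Add(-25222, Mul(Rational(1, 3), Pow(5, Rational(3, 4))))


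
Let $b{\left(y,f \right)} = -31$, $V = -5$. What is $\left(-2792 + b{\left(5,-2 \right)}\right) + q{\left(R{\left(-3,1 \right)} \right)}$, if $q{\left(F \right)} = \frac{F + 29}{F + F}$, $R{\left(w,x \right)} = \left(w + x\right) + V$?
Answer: $- \frac{19772}{7} \approx -2824.6$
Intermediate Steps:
$R{\left(w,x \right)} = -5 + w + x$ ($R{\left(w,x \right)} = \left(w + x\right) - 5 = -5 + w + x$)
$q{\left(F \right)} = \frac{29 + F}{2 F}$
$\left(-2792 + b{\left(5,-2 \right)}\right) + q{\left(R{\left(-3,1 \right)} \right)} = \left(-2792 - 31\right) + \frac{29 - 7}{2 \left(-5 - 3 + 1\right)} = -2823 + \frac{29 - 7}{2 \left(-7\right)} = -2823 + \frac{1}{2} \left(- \frac{1}{7}\right) 22 = -2823 - \frac{11}{7} = - \frac{19772}{7}$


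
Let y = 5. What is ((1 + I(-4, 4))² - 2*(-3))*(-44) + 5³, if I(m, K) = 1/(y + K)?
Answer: -15659/81 ≈ -193.32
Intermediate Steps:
I(m, K) = 1/(5 + K)
((1 + I(-4, 4))² - 2*(-3))*(-44) + 5³ = ((1 + 1/(5 + 4))² - 2*(-3))*(-44) + 5³ = ((1 + 1/9)² + 6)*(-44) + 125 = ((1 + ⅑)² + 6)*(-44) + 125 = ((10/9)² + 6)*(-44) + 125 = (100/81 + 6)*(-44) + 125 = (586/81)*(-44) + 125 = -25784/81 + 125 = -15659/81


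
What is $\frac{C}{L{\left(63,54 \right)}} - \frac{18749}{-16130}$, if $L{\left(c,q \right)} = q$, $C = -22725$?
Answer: $- \frac{10153939}{24195} \approx -419.67$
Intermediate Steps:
$\frac{C}{L{\left(63,54 \right)}} - \frac{18749}{-16130} = - \frac{22725}{54} - \frac{18749}{-16130} = \left(-22725\right) \frac{1}{54} - - \frac{18749}{16130} = - \frac{2525}{6} + \frac{18749}{16130} = - \frac{10153939}{24195}$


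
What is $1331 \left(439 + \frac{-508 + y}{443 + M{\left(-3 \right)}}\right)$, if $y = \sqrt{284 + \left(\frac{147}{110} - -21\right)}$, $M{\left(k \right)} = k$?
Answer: $\frac{5827723}{10} + \frac{11 \sqrt{3706670}}{400} \approx 5.8283 \cdot 10^{5}$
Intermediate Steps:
$y = \frac{\sqrt{3706670}}{110}$ ($y = \sqrt{284 + \left(147 \cdot \frac{1}{110} + 21\right)} = \sqrt{284 + \left(\frac{147}{110} + 21\right)} = \sqrt{284 + \frac{2457}{110}} = \sqrt{\frac{33697}{110}} = \frac{\sqrt{3706670}}{110} \approx 17.502$)
$1331 \left(439 + \frac{-508 + y}{443 + M{\left(-3 \right)}}\right) = 1331 \left(439 + \frac{-508 + \frac{\sqrt{3706670}}{110}}{443 - 3}\right) = 1331 \left(439 + \frac{-508 + \frac{\sqrt{3706670}}{110}}{440}\right) = 1331 \left(439 + \left(-508 + \frac{\sqrt{3706670}}{110}\right) \frac{1}{440}\right) = 1331 \left(439 - \left(\frac{127}{110} - \frac{\sqrt{3706670}}{48400}\right)\right) = 1331 \left(\frac{48163}{110} + \frac{\sqrt{3706670}}{48400}\right) = \frac{5827723}{10} + \frac{11 \sqrt{3706670}}{400}$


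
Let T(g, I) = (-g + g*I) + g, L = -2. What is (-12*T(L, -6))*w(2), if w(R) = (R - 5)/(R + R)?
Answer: 108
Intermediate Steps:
T(g, I) = I*g (T(g, I) = (-g + I*g) + g = I*g)
w(R) = (-5 + R)/(2*R) (w(R) = (-5 + R)/((2*R)) = (-5 + R)*(1/(2*R)) = (-5 + R)/(2*R))
(-12*T(L, -6))*w(2) = (-(-72)*(-2))*((½)*(-5 + 2)/2) = (-12*12)*((½)*(½)*(-3)) = -144*(-¾) = 108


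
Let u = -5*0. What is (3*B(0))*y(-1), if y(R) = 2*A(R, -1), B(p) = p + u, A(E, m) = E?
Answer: 0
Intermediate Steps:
u = 0
B(p) = p (B(p) = p + 0 = p)
y(R) = 2*R
(3*B(0))*y(-1) = (3*0)*(2*(-1)) = 0*(-2) = 0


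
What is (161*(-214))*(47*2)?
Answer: -3238676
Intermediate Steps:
(161*(-214))*(47*2) = -34454*94 = -3238676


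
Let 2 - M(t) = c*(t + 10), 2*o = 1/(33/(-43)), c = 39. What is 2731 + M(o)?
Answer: 52105/22 ≈ 2368.4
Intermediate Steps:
o = -43/66 (o = 1/(2*((33/(-43)))) = 1/(2*((33*(-1/43)))) = 1/(2*(-33/43)) = (1/2)*(-43/33) = -43/66 ≈ -0.65152)
M(t) = -388 - 39*t (M(t) = 2 - 39*(t + 10) = 2 - 39*(10 + t) = 2 - (390 + 39*t) = 2 + (-390 - 39*t) = -388 - 39*t)
2731 + M(o) = 2731 + (-388 - 39*(-43/66)) = 2731 + (-388 + 559/22) = 2731 - 7977/22 = 52105/22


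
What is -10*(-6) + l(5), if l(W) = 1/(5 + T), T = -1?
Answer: 241/4 ≈ 60.250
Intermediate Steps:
l(W) = 1/4 (l(W) = 1/(5 - 1) = 1/4)
-10*(-6) + l(5) = -10*(-6) + 1/4 = 60 + 1/4 = 241/4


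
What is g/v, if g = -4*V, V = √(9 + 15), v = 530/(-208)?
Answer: 832*√6/265 ≈ 7.6905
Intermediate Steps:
v = -265/104 (v = 530*(-1/208) = -265/104 ≈ -2.5481)
V = 2*√6 (V = √24 = 2*√6 ≈ 4.8990)
g = -8*√6 ≈ -19.596
g/v = (-8*√6)/(-265/104) = -8*√6*(-104/265) = 832*√6/265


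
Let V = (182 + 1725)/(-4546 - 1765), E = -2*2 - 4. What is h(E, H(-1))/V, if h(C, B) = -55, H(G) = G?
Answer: 347105/1907 ≈ 182.02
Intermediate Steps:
E = -8 (E = -4 - 4 = -8)
V = -1907/6311 (V = 1907/(-6311) = 1907*(-1/6311) = -1907/6311 ≈ -0.30217)
h(E, H(-1))/V = -55/(-1907/6311) = -55*(-6311/1907) = 347105/1907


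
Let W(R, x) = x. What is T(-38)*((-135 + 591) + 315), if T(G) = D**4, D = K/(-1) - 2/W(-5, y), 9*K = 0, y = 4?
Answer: 771/16 ≈ 48.188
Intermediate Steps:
K = 0 (K = (1/9)*0 = 0)
D = -1/2 (D = 0/(-1) - 2/4 = 0*(-1) - 2*1/4 = 0 - 1/2 = -1/2 ≈ -0.50000)
T(G) = 1/16 (T(G) = (-1/2)**4 = 1/16)
T(-38)*((-135 + 591) + 315) = ((-135 + 591) + 315)/16 = (456 + 315)/16 = (1/16)*771 = 771/16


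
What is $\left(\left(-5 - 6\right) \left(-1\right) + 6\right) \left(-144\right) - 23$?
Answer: $-2471$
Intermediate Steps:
$\left(\left(-5 - 6\right) \left(-1\right) + 6\right) \left(-144\right) - 23 = \left(\left(-11\right) \left(-1\right) + 6\right) \left(-144\right) - 23 = \left(11 + 6\right) \left(-144\right) - 23 = 17 \left(-144\right) - 23 = -2448 - 23 = -2471$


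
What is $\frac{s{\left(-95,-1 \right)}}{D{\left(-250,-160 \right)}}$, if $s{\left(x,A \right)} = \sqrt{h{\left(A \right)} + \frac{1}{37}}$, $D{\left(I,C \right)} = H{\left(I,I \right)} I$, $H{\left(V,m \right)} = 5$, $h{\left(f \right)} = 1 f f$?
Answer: $- \frac{\sqrt{1406}}{46250} \approx -0.00081074$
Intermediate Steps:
$h{\left(f \right)} = f^{2}$ ($h{\left(f \right)} = f f = f^{2}$)
$D{\left(I,C \right)} = 5 I$
$s{\left(x,A \right)} = \sqrt{\frac{1}{37} + A^{2}}$ ($s{\left(x,A \right)} = \sqrt{A^{2} + \frac{1}{37}} = \sqrt{\frac{1}{37} + A^{2}}$)
$\frac{s{\left(-95,-1 \right)}}{D{\left(-250,-160 \right)}} = \frac{\frac{1}{37} \sqrt{37 + 1369 \left(-1\right)^{2}}}{5 \left(-250\right)} = \frac{\frac{1}{37} \sqrt{37 + 1369 \cdot 1}}{-1250} = \frac{\sqrt{37 + 1369}}{37} \left(- \frac{1}{1250}\right) = \frac{\sqrt{1406}}{37} \left(- \frac{1}{1250}\right) = - \frac{\sqrt{1406}}{46250}$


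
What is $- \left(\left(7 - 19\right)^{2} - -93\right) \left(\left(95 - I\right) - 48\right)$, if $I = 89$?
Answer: $9954$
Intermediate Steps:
$- \left(\left(7 - 19\right)^{2} - -93\right) \left(\left(95 - I\right) - 48\right) = - \left(\left(7 - 19\right)^{2} - -93\right) \left(\left(95 - 89\right) - 48\right) = - \left(\left(-12\right)^{2} + 93\right) \left(\left(95 - 89\right) - 48\right) = - \left(144 + 93\right) \left(6 - 48\right) = - 237 \left(-42\right) = \left(-1\right) \left(-9954\right) = 9954$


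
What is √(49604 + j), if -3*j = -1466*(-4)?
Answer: 2*√107211/3 ≈ 218.29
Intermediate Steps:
j = -5864/3 (j = -(-1466)*(-4)/3 = -⅓*5864 = -5864/3 ≈ -1954.7)
√(49604 + j) = √(49604 - 5864/3) = √(142948/3) = 2*√107211/3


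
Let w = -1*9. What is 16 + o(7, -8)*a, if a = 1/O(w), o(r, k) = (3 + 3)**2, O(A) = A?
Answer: 12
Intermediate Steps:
w = -9
o(r, k) = 36 (o(r, k) = 6**2 = 36)
a = -1/9 (a = 1/(-9) = -1/9 ≈ -0.11111)
16 + o(7, -8)*a = 16 + 36*(-1/9) = 16 - 4 = 12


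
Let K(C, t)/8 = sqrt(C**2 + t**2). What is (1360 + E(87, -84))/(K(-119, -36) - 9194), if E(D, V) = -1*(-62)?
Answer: -1089489/6961699 - 948*sqrt(15457)/6961699 ≈ -0.17343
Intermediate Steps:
E(D, V) = 62
K(C, t) = 8*sqrt(C**2 + t**2)
(1360 + E(87, -84))/(K(-119, -36) - 9194) = (1360 + 62)/(8*sqrt((-119)**2 + (-36)**2) - 9194) = 1422/(8*sqrt(14161 + 1296) - 9194) = 1422/(8*sqrt(15457) - 9194) = 1422/(-9194 + 8*sqrt(15457))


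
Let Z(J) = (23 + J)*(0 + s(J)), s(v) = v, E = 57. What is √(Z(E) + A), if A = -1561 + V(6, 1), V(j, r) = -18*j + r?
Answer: 2*√723 ≈ 53.777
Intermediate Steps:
V(j, r) = r - 18*j
Z(J) = J*(23 + J) (Z(J) = (23 + J)*(0 + J) = (23 + J)*J = J*(23 + J))
A = -1668 (A = -1561 + (1 - 18*6) = -1561 + (1 - 108) = -1561 - 107 = -1668)
√(Z(E) + A) = √(57*(23 + 57) - 1668) = √(57*80 - 1668) = √(4560 - 1668) = √2892 = 2*√723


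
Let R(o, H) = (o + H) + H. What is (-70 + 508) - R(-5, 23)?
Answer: 397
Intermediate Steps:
R(o, H) = o + 2*H (R(o, H) = (H + o) + H = o + 2*H)
(-70 + 508) - R(-5, 23) = (-70 + 508) - (-5 + 2*23) = 438 - (-5 + 46) = 438 - 1*41 = 438 - 41 = 397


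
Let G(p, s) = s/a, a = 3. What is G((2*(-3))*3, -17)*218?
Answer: -3706/3 ≈ -1235.3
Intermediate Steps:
G(p, s) = s/3
G((2*(-3))*3, -17)*218 = ((1/3)*(-17))*218 = -17/3*218 = -3706/3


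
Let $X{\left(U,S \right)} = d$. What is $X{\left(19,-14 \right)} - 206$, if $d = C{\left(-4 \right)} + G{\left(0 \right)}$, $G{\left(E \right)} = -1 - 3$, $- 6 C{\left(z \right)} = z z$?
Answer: $- \frac{638}{3} \approx -212.67$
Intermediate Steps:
$C{\left(z \right)} = - \frac{z^{2}}{6}$ ($C{\left(z \right)} = - \frac{z z}{6} = - \frac{z^{2}}{6}$)
$G{\left(E \right)} = -4$
$d = - \frac{20}{3}$ ($d = - \frac{\left(-4\right)^{2}}{6} - 4 = \left(- \frac{1}{6}\right) 16 - 4 = - \frac{8}{3} - 4 = - \frac{20}{3} \approx -6.6667$)
$X{\left(U,S \right)} = - \frac{20}{3}$
$X{\left(19,-14 \right)} - 206 = - \frac{20}{3} - 206 = - \frac{638}{3}$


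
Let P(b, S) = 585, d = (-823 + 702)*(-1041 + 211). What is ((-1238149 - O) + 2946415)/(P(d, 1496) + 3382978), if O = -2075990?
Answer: 3784256/3383563 ≈ 1.1184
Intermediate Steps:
d = 100430 (d = -121*(-830) = 100430)
((-1238149 - O) + 2946415)/(P(d, 1496) + 3382978) = ((-1238149 - 1*(-2075990)) + 2946415)/(585 + 3382978) = ((-1238149 + 2075990) + 2946415)/3383563 = (837841 + 2946415)*(1/3383563) = 3784256*(1/3383563) = 3784256/3383563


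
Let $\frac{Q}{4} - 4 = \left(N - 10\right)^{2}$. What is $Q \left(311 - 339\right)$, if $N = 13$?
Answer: $-1456$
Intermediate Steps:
$Q = 52$ ($Q = 16 + 4 \left(13 - 10\right)^{2} = 16 + 4 \cdot 3^{2} = 16 + 4 \cdot 9 = 16 + 36 = 52$)
$Q \left(311 - 339\right) = 52 \left(311 - 339\right) = 52 \left(-28\right) = -1456$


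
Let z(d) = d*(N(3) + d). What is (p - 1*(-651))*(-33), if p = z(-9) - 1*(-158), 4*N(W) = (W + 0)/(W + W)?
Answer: -234663/8 ≈ -29333.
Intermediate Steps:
N(W) = ⅛ (N(W) = ((W + 0)/(W + W))/4 = (W/((2*W)))/4 = (W*(1/(2*W)))/4 = (¼)*(½) = ⅛)
z(d) = d*(⅛ + d)
p = 1903/8 (p = -9*(⅛ - 9) - 1*(-158) = -9*(-71/8) + 158 = 639/8 + 158 = 1903/8 ≈ 237.88)
(p - 1*(-651))*(-33) = (1903/8 - 1*(-651))*(-33) = (1903/8 + 651)*(-33) = (7111/8)*(-33) = -234663/8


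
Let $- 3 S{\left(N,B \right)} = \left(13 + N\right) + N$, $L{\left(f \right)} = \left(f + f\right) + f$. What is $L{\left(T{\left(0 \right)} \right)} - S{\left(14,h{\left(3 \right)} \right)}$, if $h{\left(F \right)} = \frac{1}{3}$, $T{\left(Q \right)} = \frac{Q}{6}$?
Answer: $\frac{41}{3} \approx 13.667$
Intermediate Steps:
$T{\left(Q \right)} = \frac{Q}{6}$ ($T{\left(Q \right)} = Q \frac{1}{6} = \frac{Q}{6}$)
$h{\left(F \right)} = \frac{1}{3}$
$L{\left(f \right)} = 3 f$ ($L{\left(f \right)} = 2 f + f = 3 f$)
$S{\left(N,B \right)} = - \frac{13}{3} - \frac{2 N}{3}$ ($S{\left(N,B \right)} = - \frac{\left(13 + N\right) + N}{3} = - \frac{13 + 2 N}{3} = - \frac{13}{3} - \frac{2 N}{3}$)
$L{\left(T{\left(0 \right)} \right)} - S{\left(14,h{\left(3 \right)} \right)} = 3 \cdot \frac{1}{6} \cdot 0 - \left(- \frac{13}{3} - \frac{28}{3}\right) = 3 \cdot 0 - \left(- \frac{13}{3} - \frac{28}{3}\right) = 0 - - \frac{41}{3} = 0 + \frac{41}{3} = \frac{41}{3}$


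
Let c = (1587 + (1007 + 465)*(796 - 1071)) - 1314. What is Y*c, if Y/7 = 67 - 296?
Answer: 648456781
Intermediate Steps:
Y = -1603 (Y = 7*(67 - 296) = 7*(-229) = -1603)
c = -404527 (c = (1587 + 1472*(-275)) - 1314 = (1587 - 404800) - 1314 = -403213 - 1314 = -404527)
Y*c = -1603*(-404527) = 648456781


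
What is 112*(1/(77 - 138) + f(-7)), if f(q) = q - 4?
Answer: -75264/61 ≈ -1233.8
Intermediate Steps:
f(q) = -4 + q
112*(1/(77 - 138) + f(-7)) = 112*(1/(77 - 138) + (-4 - 7)) = 112*(1/(-61) - 11) = 112*(-1/61 - 11) = 112*(-672/61) = -75264/61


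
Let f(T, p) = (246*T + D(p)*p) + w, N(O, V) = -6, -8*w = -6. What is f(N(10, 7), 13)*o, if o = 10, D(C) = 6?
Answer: -27945/2 ≈ -13973.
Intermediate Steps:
w = ¾ (w = -⅛*(-6) = ¾ ≈ 0.75000)
f(T, p) = ¾ + 6*p + 246*T (f(T, p) = (246*T + 6*p) + ¾ = (6*p + 246*T) + ¾ = ¾ + 6*p + 246*T)
f(N(10, 7), 13)*o = (¾ + 6*13 + 246*(-6))*10 = (¾ + 78 - 1476)*10 = -5589/4*10 = -27945/2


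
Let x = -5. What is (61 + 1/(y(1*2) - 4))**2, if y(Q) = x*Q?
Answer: 727609/196 ≈ 3712.3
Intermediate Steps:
y(Q) = -5*Q
(61 + 1/(y(1*2) - 4))**2 = (61 + 1/(-5*2 - 4))**2 = (61 + 1/(-10 - 4))**2 = (61 + 1/(-14))**2 = (61 - 1/14)**2 = (853/14)**2 = 727609/196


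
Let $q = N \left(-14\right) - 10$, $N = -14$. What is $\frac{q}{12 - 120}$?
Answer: $- \frac{31}{18} \approx -1.7222$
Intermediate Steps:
$q = 186$ ($q = \left(-14\right) \left(-14\right) - 10 = 196 - 10 = 186$)
$\frac{q}{12 - 120} = \frac{186}{12 - 120} = \frac{186}{-108} = 186 \left(- \frac{1}{108}\right) = - \frac{31}{18}$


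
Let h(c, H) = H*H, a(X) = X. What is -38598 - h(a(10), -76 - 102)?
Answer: -70282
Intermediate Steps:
h(c, H) = H²
-38598 - h(a(10), -76 - 102) = -38598 - (-76 - 102)² = -38598 - 1*(-178)² = -38598 - 1*31684 = -38598 - 31684 = -70282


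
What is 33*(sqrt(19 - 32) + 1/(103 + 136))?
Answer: 33/239 + 33*I*sqrt(13) ≈ 0.13808 + 118.98*I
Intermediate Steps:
33*(sqrt(19 - 32) + 1/(103 + 136)) = 33*(sqrt(-13) + 1/239) = 33*(I*sqrt(13) + 1/239) = 33*(1/239 + I*sqrt(13)) = 33/239 + 33*I*sqrt(13)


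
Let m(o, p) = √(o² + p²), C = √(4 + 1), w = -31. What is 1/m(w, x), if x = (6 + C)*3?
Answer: √2/(2*√(665 + 54*√5)) ≈ 0.025226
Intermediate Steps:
C = √5 ≈ 2.2361
x = 18 + 3*√5 (x = (6 + √5)*3 = 18 + 3*√5 ≈ 24.708)
1/m(w, x) = 1/(√((-31)² + (18 + 3*√5)²)) = 1/(√(961 + (18 + 3*√5)²)) = (961 + (18 + 3*√5)²)^(-½)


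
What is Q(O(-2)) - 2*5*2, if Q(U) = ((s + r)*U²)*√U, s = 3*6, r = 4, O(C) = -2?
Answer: -20 + 88*I*√2 ≈ -20.0 + 124.45*I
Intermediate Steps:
s = 18
Q(U) = 22*U^(5/2) (Q(U) = ((18 + 4)*U²)*√U = (22*U²)*√U = 22*U^(5/2))
Q(O(-2)) - 2*5*2 = 22*(-2)^(5/2) - 2*5*2 = 22*(4*I*√2) - 10*2 = 88*I*√2 - 1*20 = 88*I*√2 - 20 = -20 + 88*I*√2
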